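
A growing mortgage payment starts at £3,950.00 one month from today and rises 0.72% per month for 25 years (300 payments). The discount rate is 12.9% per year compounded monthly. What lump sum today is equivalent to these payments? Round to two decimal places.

Periodic rate r = 0.129/12 per month; n is counted in months.
Growing ordinary annuity: PV = PMT₁ × [1 − ((1+g)/(1+r))^n] / (r − g) = 3,950 × [1 − ((1+0.0072)/(1+r))^300] / (r − 0.0072) = £725,455.08.

£725,455.08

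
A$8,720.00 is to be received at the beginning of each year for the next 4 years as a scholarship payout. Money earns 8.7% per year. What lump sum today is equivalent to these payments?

A$30,911.44

This is an annuity due: 4 payments of A$8,720.00 at the beginning of each year.
Periodic rate r = 0.087 per year.
PV = PMT × [(1 − (1+r)^−n)/r] × (1+r) = 8,720 × [1 − (1+r)^−4] / r × (1+r) = A$30,911.44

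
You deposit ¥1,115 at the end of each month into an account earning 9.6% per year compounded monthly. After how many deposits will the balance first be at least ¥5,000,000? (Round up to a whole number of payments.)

Periodic rate r = 0.096/12 per month; n is counted in months.
Ordinary annuity FV: 5,000,000 = 1,115 × [((1+r)^n − 1)/r].
(1+r)^n = 1 + 5,000,000 × r / 1,115, so n = ln(1 + 5,000,000·r/1,115) / ln(1+r) = 452.74.
Round up to a whole number of payments: n = 453.

453 payments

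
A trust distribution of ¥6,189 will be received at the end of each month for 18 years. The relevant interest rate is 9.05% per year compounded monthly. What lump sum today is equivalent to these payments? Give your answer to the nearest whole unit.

This is an ordinary annuity: 216 payments of ¥6,189 at the end of each month.
Periodic rate r = 0.0905/12 per month; n is counted in months.
PV = PMT × [(1 − (1+r)^−n)/r] = 6,189 × [1 − (1+r)^−216] / r = ¥658,705

¥658,705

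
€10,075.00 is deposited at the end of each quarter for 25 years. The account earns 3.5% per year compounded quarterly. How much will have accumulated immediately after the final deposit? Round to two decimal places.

€1,600,212.45

This is an ordinary annuity: 100 deposits of €10,075.00 at the end of each quarter.
Periodic rate r = 0.035/4 per quarter; n is counted in quarters.
FV = PMT × [((1+r)^n − 1)/r] = 10,075 × [(1+r)^100 − 1] / r = €1,600,212.45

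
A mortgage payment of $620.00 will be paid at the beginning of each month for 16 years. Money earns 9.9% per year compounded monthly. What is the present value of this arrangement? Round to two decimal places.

This is an annuity due: 192 payments of $620.00 at the beginning of each month.
Periodic rate r = 0.099/12 per month; n is counted in months.
PV = PMT × [(1 − (1+r)^−n)/r] × (1+r) = 620 × [1 − (1+r)^−192] / r × (1+r) = $60,125.43

$60,125.43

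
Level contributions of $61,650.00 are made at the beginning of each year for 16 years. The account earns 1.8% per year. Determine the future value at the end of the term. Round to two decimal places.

This is an annuity due: 16 deposits of $61,650.00 at the beginning of each year.
Periodic rate r = 0.018 per year.
FV = PMT × [((1+r)^n − 1)/r] × (1+r) = 61,650 × [(1+r)^16 − 1] / r × (1+r) = $1,151,799.17

$1,151,799.17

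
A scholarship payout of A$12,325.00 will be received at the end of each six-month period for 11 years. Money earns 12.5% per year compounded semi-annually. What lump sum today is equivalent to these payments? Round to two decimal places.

This is an ordinary annuity: 22 payments of A$12,325.00 at the end of each six-month period.
Periodic rate r = 0.125/2 per half-year; n is counted in half-years.
PV = PMT × [(1 − (1+r)^−n)/r] = 12,325 × [1 − (1+r)^−22] / r = A$145,239.87

A$145,239.87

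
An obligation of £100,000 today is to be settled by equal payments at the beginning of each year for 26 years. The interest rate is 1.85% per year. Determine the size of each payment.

£4,791.19

Level annuity due; solve PV = PMT × [(1 − (1+r)^−n)/r] × (1+r) for PMT.
Periodic rate r = 0.0185 per year.
With n = 26: PMT = 100,000 / ([(1 − (1+r)^−n)/r] × (1+r)) = £4,791.19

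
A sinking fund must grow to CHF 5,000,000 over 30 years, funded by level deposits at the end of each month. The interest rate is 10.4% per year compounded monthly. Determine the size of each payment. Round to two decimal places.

CHF 2,030.24

Level ordinary annuity; solve FV = PMT × [((1+r)^n − 1)/r] for PMT.
Periodic rate r = 0.104/12 per month; n is counted in months.
With n = 360: PMT = 5,000,000 / ([((1+r)^n − 1)/r]) = CHF 2,030.24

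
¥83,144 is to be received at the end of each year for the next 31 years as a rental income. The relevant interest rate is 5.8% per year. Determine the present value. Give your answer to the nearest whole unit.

¥1,183,858

This is an ordinary annuity: 31 payments of ¥83,144 at the end of each year.
Periodic rate r = 0.058 per year.
PV = PMT × [(1 − (1+r)^−n)/r] = 83,144 × [1 − (1+r)^−31] / r = ¥1,183,858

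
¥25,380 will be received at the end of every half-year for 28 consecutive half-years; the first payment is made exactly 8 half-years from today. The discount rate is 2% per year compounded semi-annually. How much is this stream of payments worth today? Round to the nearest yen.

Ordinary annuity of 28 payments, first payment at period 8.
Periodic rate r = 0.02/2 per half-year; n is counted in half-years.
The ordinary-annuity PV formula values the stream one period before the first payment (period 7); discount that back 7 periods:
PV₀ = 25,380 × [1 − (1+r)^−28] / r × (1+r)^−7 = ¥575,628

¥575,628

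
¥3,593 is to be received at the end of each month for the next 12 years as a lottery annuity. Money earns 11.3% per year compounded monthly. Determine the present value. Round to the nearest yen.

This is an ordinary annuity: 144 payments of ¥3,593 at the end of each month.
Periodic rate r = 0.113/12 per month; n is counted in months.
PV = PMT × [(1 − (1+r)^−n)/r] = 3,593 × [1 − (1+r)^−144] / r = ¥282,608

¥282,608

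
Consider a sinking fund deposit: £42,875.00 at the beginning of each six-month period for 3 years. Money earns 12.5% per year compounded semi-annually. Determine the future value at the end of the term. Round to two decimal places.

£319,765.64

This is an annuity due: 6 deposits of £42,875.00 at the beginning of each six-month period.
Periodic rate r = 0.125/2 per half-year; n is counted in half-years.
FV = PMT × [((1+r)^n − 1)/r] × (1+r) = 42,875 × [(1+r)^6 − 1] / r × (1+r) = £319,765.64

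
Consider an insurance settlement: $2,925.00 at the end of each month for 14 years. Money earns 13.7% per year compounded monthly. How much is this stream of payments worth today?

$218,156.65

This is an ordinary annuity: 168 payments of $2,925.00 at the end of each month.
Periodic rate r = 0.137/12 per month; n is counted in months.
PV = PMT × [(1 − (1+r)^−n)/r] = 2,925 × [1 − (1+r)^−168] / r = $218,156.65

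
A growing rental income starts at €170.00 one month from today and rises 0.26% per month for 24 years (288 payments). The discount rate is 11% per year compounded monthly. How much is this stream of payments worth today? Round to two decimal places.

Periodic rate r = 0.11/12 per month; n is counted in months.
Growing ordinary annuity: PV = PMT₁ × [1 − ((1+g)/(1+r))^n] / (r − g) = 170 × [1 − ((1+0.0026)/(1+r))^288] / (r − 0.0026) = €21,938.60.

€21,938.60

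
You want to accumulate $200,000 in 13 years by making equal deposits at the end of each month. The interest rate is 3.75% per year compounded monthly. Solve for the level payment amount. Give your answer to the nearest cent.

$996.80

Level ordinary annuity; solve FV = PMT × [((1+r)^n − 1)/r] for PMT.
Periodic rate r = 0.0375/12 per month; n is counted in months.
With n = 156: PMT = 200,000 / ([((1+r)^n − 1)/r]) = $996.80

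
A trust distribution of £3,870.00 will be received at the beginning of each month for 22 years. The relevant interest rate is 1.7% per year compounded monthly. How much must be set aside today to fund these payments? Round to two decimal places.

This is an annuity due: 264 payments of £3,870.00 at the beginning of each month.
Periodic rate r = 0.017/12 per month; n is counted in months.
PV = PMT × [(1 − (1+r)^−n)/r] × (1+r) = 3,870 × [1 − (1+r)^−264] / r × (1+r) = £853,083.01

£853,083.01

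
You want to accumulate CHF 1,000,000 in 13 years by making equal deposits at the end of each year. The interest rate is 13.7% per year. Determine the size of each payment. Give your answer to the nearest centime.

CHF 31,805.35

Level ordinary annuity; solve FV = PMT × [((1+r)^n − 1)/r] for PMT.
Periodic rate r = 0.137 per year.
With n = 13: PMT = 1,000,000 / ([((1+r)^n − 1)/r]) = CHF 31,805.35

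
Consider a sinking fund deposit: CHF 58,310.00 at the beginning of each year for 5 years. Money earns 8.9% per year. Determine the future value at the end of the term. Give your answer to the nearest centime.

This is an annuity due: 5 deposits of CHF 58,310.00 at the beginning of each year.
Periodic rate r = 0.089 per year.
FV = PMT × [((1+r)^n − 1)/r] × (1+r) = 58,310 × [(1+r)^5 − 1] / r × (1+r) = CHF 379,270.20

CHF 379,270.20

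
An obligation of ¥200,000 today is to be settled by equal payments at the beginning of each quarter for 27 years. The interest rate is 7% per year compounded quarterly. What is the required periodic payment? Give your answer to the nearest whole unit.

¥4,064

Level annuity due; solve PV = PMT × [(1 − (1+r)^−n)/r] × (1+r) for PMT.
Periodic rate r = 0.07/4 per quarter; n is counted in quarters.
With n = 108: PMT = 200,000 / ([(1 − (1+r)^−n)/r] × (1+r)) = ¥4,064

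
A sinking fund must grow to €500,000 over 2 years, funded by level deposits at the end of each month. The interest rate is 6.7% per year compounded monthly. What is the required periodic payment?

Level ordinary annuity; solve FV = PMT × [((1+r)^n − 1)/r] for PMT.
Periodic rate r = 0.067/12 per month; n is counted in months.
With n = 24: PMT = 500,000 / ([((1+r)^n − 1)/r]) = €19,526.68

€19,526.68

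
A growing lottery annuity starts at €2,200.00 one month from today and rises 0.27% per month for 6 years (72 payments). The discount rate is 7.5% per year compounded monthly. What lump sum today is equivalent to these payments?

€139,229.72

Periodic rate r = 0.075/12 per month; n is counted in months.
Growing ordinary annuity: PV = PMT₁ × [1 − ((1+g)/(1+r))^n] / (r − g) = 2,200 × [1 − ((1+0.0027)/(1+r))^72] / (r − 0.0027) = €139,229.72.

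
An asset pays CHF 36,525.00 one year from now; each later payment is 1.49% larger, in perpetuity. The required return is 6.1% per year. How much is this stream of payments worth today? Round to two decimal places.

CHF 792,299.35

Periodic rate r = 0.061 per year.
Growing perpetuity (Gordon): PV = PMT₁ / (r − g) = 36,525 / (r − 0.0149) = CHF 792,299.35.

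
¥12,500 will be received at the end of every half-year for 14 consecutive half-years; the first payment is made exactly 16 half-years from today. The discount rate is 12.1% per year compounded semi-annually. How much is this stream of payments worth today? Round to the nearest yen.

Ordinary annuity of 14 payments, first payment at period 16.
Periodic rate r = 0.121/2 per half-year; n is counted in half-years.
The ordinary-annuity PV formula values the stream one period before the first payment (period 15); discount that back 15 periods:
PV₀ = 12,500 × [1 − (1+r)^−14] / r × (1+r)^−15 = ¥47,990

¥47,990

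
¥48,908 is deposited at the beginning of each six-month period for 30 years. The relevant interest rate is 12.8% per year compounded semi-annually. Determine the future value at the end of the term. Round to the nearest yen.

¥32,810,119

This is an annuity due: 60 deposits of ¥48,908 at the beginning of each six-month period.
Periodic rate r = 0.128/2 per half-year; n is counted in half-years.
FV = PMT × [((1+r)^n − 1)/r] × (1+r) = 48,908 × [(1+r)^60 − 1] / r × (1+r) = ¥32,810,119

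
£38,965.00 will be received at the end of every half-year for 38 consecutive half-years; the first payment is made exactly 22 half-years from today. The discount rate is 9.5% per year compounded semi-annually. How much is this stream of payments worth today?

Ordinary annuity of 38 payments, first payment at period 22.
Periodic rate r = 0.095/2 per half-year; n is counted in half-years.
The ordinary-annuity PV formula values the stream one period before the first payment (period 21); discount that back 21 periods:
PV₀ = 38,965 × [1 − (1+r)^−38] / r × (1+r)^−21 = £256,485.73

£256,485.73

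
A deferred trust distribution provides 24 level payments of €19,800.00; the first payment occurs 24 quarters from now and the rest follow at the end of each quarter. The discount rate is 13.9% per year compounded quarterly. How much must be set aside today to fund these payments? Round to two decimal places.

€145,309.03

Ordinary annuity of 24 payments, first payment at period 24.
Periodic rate r = 0.139/4 per quarter; n is counted in quarters.
The ordinary-annuity PV formula values the stream one period before the first payment (period 23); discount that back 23 periods:
PV₀ = 19,800 × [1 − (1+r)^−24] / r × (1+r)^−23 = €145,309.03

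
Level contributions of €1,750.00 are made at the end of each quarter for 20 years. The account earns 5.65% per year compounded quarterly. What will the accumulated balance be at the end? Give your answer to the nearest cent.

This is an ordinary annuity: 80 deposits of €1,750.00 at the end of each quarter.
Periodic rate r = 0.0565/4 per quarter; n is counted in quarters.
FV = PMT × [((1+r)^n − 1)/r] = 1,750 × [(1+r)^80 − 1] / r = €256,618.50

€256,618.50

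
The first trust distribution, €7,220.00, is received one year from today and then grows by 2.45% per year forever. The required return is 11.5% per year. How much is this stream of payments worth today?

Periodic rate r = 0.115 per year.
Growing perpetuity (Gordon): PV = PMT₁ / (r − g) = 7,220 / (r − 0.0245) = €79,779.01.

€79,779.01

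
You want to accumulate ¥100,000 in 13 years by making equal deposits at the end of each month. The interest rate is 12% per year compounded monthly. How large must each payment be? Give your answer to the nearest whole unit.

Level ordinary annuity; solve FV = PMT × [((1+r)^n − 1)/r] for PMT.
Periodic rate r = 0.12/12 per month; n is counted in months.
With n = 156: PMT = 100,000 / ([((1+r)^n − 1)/r]) = ¥269

¥269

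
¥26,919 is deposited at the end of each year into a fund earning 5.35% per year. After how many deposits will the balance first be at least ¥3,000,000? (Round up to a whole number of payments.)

Periodic rate r = 0.0535 per year.
Ordinary annuity FV: 3,000,000 = 26,919 × [((1+r)^n − 1)/r].
(1+r)^n = 1 + 3,000,000 × r / 26,919, so n = ln(1 + 3,000,000·r/26,919) / ln(1+r) = 37.23.
Round up to a whole number of payments: n = 38.

38 payments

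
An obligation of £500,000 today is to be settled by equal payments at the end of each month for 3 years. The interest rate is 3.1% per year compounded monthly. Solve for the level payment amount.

£14,562.65

Level ordinary annuity; solve PV = PMT × [(1 − (1+r)^−n)/r] for PMT.
Periodic rate r = 0.031/12 per month; n is counted in months.
With n = 36: PMT = 500,000 / ([(1 − (1+r)^−n)/r]) = £14,562.65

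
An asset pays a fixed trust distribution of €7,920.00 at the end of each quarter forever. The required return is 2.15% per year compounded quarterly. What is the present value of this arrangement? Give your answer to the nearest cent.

Periodic rate r = 0.0215/4 per quarter.
Level perpetuity: PV = PMT / r = 7,920 / (0.0215/4) = €1,473,488.37.

€1,473,488.37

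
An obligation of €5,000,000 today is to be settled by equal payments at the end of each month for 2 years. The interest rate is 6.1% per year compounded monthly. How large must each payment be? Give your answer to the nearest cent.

Level ordinary annuity; solve PV = PMT × [(1 − (1+r)^−n)/r] for PMT.
Periodic rate r = 0.061/12 per month; n is counted in months.
With n = 24: PMT = 5,000,000 / ([(1 − (1+r)^−n)/r]) = €221,828.42

€221,828.42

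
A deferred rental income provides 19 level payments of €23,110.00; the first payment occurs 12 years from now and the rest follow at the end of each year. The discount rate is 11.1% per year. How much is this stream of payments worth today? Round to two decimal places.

Ordinary annuity of 19 payments, first payment at period 12.
Periodic rate r = 0.111 per year.
The ordinary-annuity PV formula values the stream one period before the first payment (period 11); discount that back 11 periods:
PV₀ = 23,110 × [1 − (1+r)^−19] / r × (1+r)^−11 = €56,554.43

€56,554.43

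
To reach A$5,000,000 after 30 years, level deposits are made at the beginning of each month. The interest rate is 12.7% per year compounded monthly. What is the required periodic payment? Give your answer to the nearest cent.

Level annuity due; solve FV = PMT × [((1+r)^n − 1)/r] × (1+r) for PMT.
Periodic rate r = 0.127/12 per month; n is counted in months.
With n = 360: PMT = 5,000,000 / ([((1+r)^n − 1)/r] × (1+r)) = A$1,210.54

A$1,210.54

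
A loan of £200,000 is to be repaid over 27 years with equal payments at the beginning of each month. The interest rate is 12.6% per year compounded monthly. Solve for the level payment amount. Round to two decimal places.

Level annuity due; solve PV = PMT × [(1 − (1+r)^−n)/r] × (1+r) for PMT.
Periodic rate r = 0.126/12 per month; n is counted in months.
With n = 324: PMT = 200,000 / ([(1 − (1+r)^−n)/r] × (1+r)) = £2,151.11

£2,151.11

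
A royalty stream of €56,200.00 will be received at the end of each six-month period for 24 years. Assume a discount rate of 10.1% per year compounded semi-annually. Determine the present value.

€1,008,294.76

This is an ordinary annuity: 48 payments of €56,200.00 at the end of each six-month period.
Periodic rate r = 0.101/2 per half-year; n is counted in half-years.
PV = PMT × [(1 − (1+r)^−n)/r] = 56,200 × [1 − (1+r)^−48] / r = €1,008,294.76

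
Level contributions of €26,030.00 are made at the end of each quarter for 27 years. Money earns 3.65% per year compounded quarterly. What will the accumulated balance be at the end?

This is an ordinary annuity: 108 deposits of €26,030.00 at the end of each quarter.
Periodic rate r = 0.0365/4 per quarter; n is counted in quarters.
FV = PMT × [((1+r)^n − 1)/r] = 26,030 × [(1+r)^108 − 1] / r = €4,755,871.39

€4,755,871.39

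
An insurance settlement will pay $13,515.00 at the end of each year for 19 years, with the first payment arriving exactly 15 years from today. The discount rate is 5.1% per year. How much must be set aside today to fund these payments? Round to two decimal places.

$80,742.89

Ordinary annuity of 19 payments, first payment at period 15.
Periodic rate r = 0.051 per year.
The ordinary-annuity PV formula values the stream one period before the first payment (period 14); discount that back 14 periods:
PV₀ = 13,515 × [1 − (1+r)^−19] / r × (1+r)^−14 = $80,742.89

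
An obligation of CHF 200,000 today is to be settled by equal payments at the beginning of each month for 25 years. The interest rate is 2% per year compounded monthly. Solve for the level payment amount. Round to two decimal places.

CHF 846.30

Level annuity due; solve PV = PMT × [(1 − (1+r)^−n)/r] × (1+r) for PMT.
Periodic rate r = 0.02/12 per month; n is counted in months.
With n = 300: PMT = 200,000 / ([(1 − (1+r)^−n)/r] × (1+r)) = CHF 846.30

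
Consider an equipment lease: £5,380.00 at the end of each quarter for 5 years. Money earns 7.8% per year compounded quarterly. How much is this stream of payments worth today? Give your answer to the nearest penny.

This is an ordinary annuity: 20 payments of £5,380.00 at the end of each quarter.
Periodic rate r = 0.078/4 per quarter; n is counted in quarters.
PV = PMT × [(1 − (1+r)^−n)/r] = 5,380 × [1 − (1+r)^−20] / r = £88,396.66

£88,396.66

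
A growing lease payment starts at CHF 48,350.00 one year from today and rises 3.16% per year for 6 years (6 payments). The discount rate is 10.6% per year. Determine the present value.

Periodic rate r = 0.106 per year.
Growing ordinary annuity: PV = PMT₁ × [1 − ((1+g)/(1+r))^n] / (r − g) = 48,350 × [1 − ((1+0.0316)/(1+r))^6] / (r − 0.0316) = CHF 221,947.37.

CHF 221,947.37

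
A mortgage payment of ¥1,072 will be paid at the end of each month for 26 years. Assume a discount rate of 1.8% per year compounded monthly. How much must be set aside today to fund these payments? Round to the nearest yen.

This is an ordinary annuity: 312 payments of ¥1,072 at the end of each month.
Periodic rate r = 0.018/12 per month; n is counted in months.
PV = PMT × [(1 − (1+r)^−n)/r] = 1,072 × [1 − (1+r)^−312] / r = ¥266,947

¥266,947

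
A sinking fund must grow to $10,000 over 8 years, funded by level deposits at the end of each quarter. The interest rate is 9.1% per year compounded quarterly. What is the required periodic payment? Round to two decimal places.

Level ordinary annuity; solve FV = PMT × [((1+r)^n − 1)/r] for PMT.
Periodic rate r = 0.091/4 per quarter; n is counted in quarters.
With n = 32: PMT = 10,000 / ([((1+r)^n − 1)/r]) = $215.82

$215.82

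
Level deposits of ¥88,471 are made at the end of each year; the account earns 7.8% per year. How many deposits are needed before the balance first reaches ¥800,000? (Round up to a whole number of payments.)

Periodic rate r = 0.078 per year.
Ordinary annuity FV: 800,000 = 88,471 × [((1+r)^n − 1)/r].
(1+r)^n = 1 + 800,000 × r / 88,471, so n = ln(1 + 800,000·r/88,471) / ln(1+r) = 7.11.
Round up to a whole number of payments: n = 8.

8 payments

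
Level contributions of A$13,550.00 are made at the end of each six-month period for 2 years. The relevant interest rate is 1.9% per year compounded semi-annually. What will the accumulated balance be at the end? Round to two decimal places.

This is an ordinary annuity: 4 deposits of A$13,550.00 at the end of each six-month period.
Periodic rate r = 0.019/2 per half-year; n is counted in half-years.
FV = PMT × [((1+r)^n − 1)/r] = 13,550 × [(1+r)^4 − 1] / r = A$54,977.25

A$54,977.25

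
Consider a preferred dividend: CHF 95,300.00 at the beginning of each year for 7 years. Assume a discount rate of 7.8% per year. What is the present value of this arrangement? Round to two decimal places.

CHF 538,546.26

This is an annuity due: 7 payments of CHF 95,300.00 at the beginning of each year.
Periodic rate r = 0.078 per year.
PV = PMT × [(1 − (1+r)^−n)/r] × (1+r) = 95,300 × [1 − (1+r)^−7] / r × (1+r) = CHF 538,546.26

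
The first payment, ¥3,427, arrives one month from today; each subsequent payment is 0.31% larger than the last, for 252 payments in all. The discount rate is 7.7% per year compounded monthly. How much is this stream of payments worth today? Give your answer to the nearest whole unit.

¥583,541

Periodic rate r = 0.077/12 per month; n is counted in months.
Growing ordinary annuity: PV = PMT₁ × [1 − ((1+g)/(1+r))^n] / (r − g) = 3,427 × [1 − ((1+0.0031)/(1+r))^252] / (r − 0.0031) = ¥583,541.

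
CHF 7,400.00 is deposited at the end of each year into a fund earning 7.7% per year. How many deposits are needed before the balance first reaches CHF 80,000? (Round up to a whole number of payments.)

9 payments

Periodic rate r = 0.077 per year.
Ordinary annuity FV: 80,000 = 7,400 × [((1+r)^n − 1)/r].
(1+r)^n = 1 + 80,000 × r / 7,400, so n = ln(1 + 80,000·r/7,400) / ln(1+r) = 8.16.
Round up to a whole number of payments: n = 9.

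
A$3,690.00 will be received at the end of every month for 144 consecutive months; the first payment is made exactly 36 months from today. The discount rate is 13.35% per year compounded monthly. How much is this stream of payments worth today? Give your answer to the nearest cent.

Ordinary annuity of 144 payments, first payment at period 36.
Periodic rate r = 0.1335/12 per month; n is counted in months.
The ordinary-annuity PV formula values the stream one period before the first payment (period 35); discount that back 35 periods:
PV₀ = 3,690 × [1 − (1+r)^−144] / r × (1+r)^−35 = A$179,415.74

A$179,415.74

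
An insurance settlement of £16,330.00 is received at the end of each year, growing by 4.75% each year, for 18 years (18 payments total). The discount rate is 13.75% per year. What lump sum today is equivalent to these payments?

Periodic rate r = 0.1375 per year.
Growing ordinary annuity: PV = PMT₁ × [1 − ((1+g)/(1+r))^n] / (r − g) = 16,330 × [1 − ((1+0.0475)/(1+r))^18] / (r − 0.0475) = £140,292.44.

£140,292.44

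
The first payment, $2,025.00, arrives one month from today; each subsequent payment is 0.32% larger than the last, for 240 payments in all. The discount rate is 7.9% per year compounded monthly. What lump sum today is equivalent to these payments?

$331,744.53

Periodic rate r = 0.079/12 per month; n is counted in months.
Growing ordinary annuity: PV = PMT₁ × [1 − ((1+g)/(1+r))^n] / (r − g) = 2,025 × [1 − ((1+0.0032)/(1+r))^240] / (r − 0.0032) = $331,744.53.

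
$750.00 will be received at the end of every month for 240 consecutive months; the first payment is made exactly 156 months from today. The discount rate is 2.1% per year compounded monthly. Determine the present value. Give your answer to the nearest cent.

Ordinary annuity of 240 payments, first payment at period 156.
Periodic rate r = 0.021/12 per month; n is counted in months.
The ordinary-annuity PV formula values the stream one period before the first payment (period 155); discount that back 155 periods:
PV₀ = 750 × [1 − (1+r)^−240] / r × (1+r)^−155 = $112,009.03

$112,009.03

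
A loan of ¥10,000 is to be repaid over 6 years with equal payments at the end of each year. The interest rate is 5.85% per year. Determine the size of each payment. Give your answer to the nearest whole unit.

¥2,024

Level ordinary annuity; solve PV = PMT × [(1 − (1+r)^−n)/r] for PMT.
Periodic rate r = 0.0585 per year.
With n = 6: PMT = 10,000 / ([(1 − (1+r)^−n)/r]) = ¥2,024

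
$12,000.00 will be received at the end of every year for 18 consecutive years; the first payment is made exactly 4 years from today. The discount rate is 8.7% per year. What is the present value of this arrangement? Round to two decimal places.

$83,467.93

Ordinary annuity of 18 payments, first payment at period 4.
Periodic rate r = 0.087 per year.
The ordinary-annuity PV formula values the stream one period before the first payment (period 3); discount that back 3 periods:
PV₀ = 12,000 × [1 − (1+r)^−18] / r × (1+r)^−3 = $83,467.93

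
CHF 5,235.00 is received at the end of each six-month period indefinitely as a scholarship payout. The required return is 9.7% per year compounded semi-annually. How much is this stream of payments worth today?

CHF 107,938.14

Periodic rate r = 0.097/2 per half-year.
Level perpetuity: PV = PMT / r = 5,235 / (0.097/2) = CHF 107,938.14.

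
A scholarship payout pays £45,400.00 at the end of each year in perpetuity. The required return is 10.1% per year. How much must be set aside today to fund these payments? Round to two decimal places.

Periodic rate r = 0.101 per year.
Level perpetuity: PV = PMT / r = 45,400 / (0.101) = £449,504.95.

£449,504.95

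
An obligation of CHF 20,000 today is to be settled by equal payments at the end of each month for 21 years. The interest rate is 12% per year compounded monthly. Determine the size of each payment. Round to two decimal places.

CHF 217.74

Level ordinary annuity; solve PV = PMT × [(1 − (1+r)^−n)/r] for PMT.
Periodic rate r = 0.12/12 per month; n is counted in months.
With n = 252: PMT = 20,000 / ([(1 − (1+r)^−n)/r]) = CHF 217.74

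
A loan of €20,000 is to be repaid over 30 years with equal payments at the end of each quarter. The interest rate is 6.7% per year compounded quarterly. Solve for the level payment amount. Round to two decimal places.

€387.84

Level ordinary annuity; solve PV = PMT × [(1 − (1+r)^−n)/r] for PMT.
Periodic rate r = 0.067/4 per quarter; n is counted in quarters.
With n = 120: PMT = 20,000 / ([(1 − (1+r)^−n)/r]) = €387.84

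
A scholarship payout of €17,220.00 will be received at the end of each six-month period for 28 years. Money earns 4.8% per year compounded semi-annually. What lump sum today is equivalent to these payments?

€527,381.52

This is an ordinary annuity: 56 payments of €17,220.00 at the end of each six-month period.
Periodic rate r = 0.048/2 per half-year; n is counted in half-years.
PV = PMT × [(1 − (1+r)^−n)/r] = 17,220 × [1 − (1+r)^−56] / r = €527,381.52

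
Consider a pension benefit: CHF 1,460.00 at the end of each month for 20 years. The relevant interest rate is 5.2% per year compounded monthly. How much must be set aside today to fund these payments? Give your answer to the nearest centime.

CHF 217,568.17

This is an ordinary annuity: 240 payments of CHF 1,460.00 at the end of each month.
Periodic rate r = 0.052/12 per month; n is counted in months.
PV = PMT × [(1 − (1+r)^−n)/r] = 1,460 × [1 − (1+r)^−240] / r = CHF 217,568.17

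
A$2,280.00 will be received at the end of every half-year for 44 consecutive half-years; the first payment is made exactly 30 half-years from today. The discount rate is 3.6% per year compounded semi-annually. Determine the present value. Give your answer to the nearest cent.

Ordinary annuity of 44 payments, first payment at period 30.
Periodic rate r = 0.036/2 per half-year; n is counted in half-years.
The ordinary-annuity PV formula values the stream one period before the first payment (period 29); discount that back 29 periods:
PV₀ = 2,280 × [1 − (1+r)^−44] / r × (1+r)^−29 = A$41,064.28

A$41,064.28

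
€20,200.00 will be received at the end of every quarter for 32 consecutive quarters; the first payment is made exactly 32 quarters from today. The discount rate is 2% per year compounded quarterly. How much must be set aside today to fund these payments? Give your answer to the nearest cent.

Ordinary annuity of 32 payments, first payment at period 32.
Periodic rate r = 0.02/4 per quarter; n is counted in quarters.
The ordinary-annuity PV formula values the stream one period before the first payment (period 31); discount that back 31 periods:
PV₀ = 20,200 × [1 − (1+r)^−32] / r × (1+r)^−31 = €510,591.77

€510,591.77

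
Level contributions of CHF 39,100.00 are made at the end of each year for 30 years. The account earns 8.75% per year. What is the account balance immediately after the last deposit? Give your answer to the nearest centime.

CHF 5,087,238.66

This is an ordinary annuity: 30 deposits of CHF 39,100.00 at the end of each year.
Periodic rate r = 0.0875 per year.
FV = PMT × [((1+r)^n − 1)/r] = 39,100 × [(1+r)^30 − 1] / r = CHF 5,087,238.66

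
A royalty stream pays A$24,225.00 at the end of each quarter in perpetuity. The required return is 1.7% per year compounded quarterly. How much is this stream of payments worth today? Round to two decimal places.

Periodic rate r = 0.017/4 per quarter.
Level perpetuity: PV = PMT / r = 24,225 / (0.017/4) = A$5,700,000.00.

A$5,700,000.00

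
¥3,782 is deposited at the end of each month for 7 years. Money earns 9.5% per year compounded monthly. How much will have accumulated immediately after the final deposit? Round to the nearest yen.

This is an ordinary annuity: 84 deposits of ¥3,782 at the end of each month.
Periodic rate r = 0.095/12 per month; n is counted in months.
FV = PMT × [((1+r)^n − 1)/r] = 3,782 × [(1+r)^84 − 1] / r = ¥448,779

¥448,779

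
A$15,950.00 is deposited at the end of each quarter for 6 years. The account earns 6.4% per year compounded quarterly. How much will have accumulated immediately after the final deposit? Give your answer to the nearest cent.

A$462,240.58

This is an ordinary annuity: 24 deposits of A$15,950.00 at the end of each quarter.
Periodic rate r = 0.064/4 per quarter; n is counted in quarters.
FV = PMT × [((1+r)^n − 1)/r] = 15,950 × [(1+r)^24 − 1] / r = A$462,240.58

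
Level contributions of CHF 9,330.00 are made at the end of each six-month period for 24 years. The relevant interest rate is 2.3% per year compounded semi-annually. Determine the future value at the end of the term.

CHF 593,275.34

This is an ordinary annuity: 48 deposits of CHF 9,330.00 at the end of each six-month period.
Periodic rate r = 0.023/2 per half-year; n is counted in half-years.
FV = PMT × [((1+r)^n − 1)/r] = 9,330 × [(1+r)^48 − 1] / r = CHF 593,275.34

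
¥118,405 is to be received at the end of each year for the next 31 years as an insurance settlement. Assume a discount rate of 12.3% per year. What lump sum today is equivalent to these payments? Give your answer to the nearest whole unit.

¥936,237

This is an ordinary annuity: 31 payments of ¥118,405 at the end of each year.
Periodic rate r = 0.123 per year.
PV = PMT × [(1 − (1+r)^−n)/r] = 118,405 × [1 − (1+r)^−31] / r = ¥936,237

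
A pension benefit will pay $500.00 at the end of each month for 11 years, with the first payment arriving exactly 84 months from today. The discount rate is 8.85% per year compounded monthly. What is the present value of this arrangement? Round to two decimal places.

$22,874.70

Ordinary annuity of 132 payments, first payment at period 84.
Periodic rate r = 0.0885/12 per month; n is counted in months.
The ordinary-annuity PV formula values the stream one period before the first payment (period 83); discount that back 83 periods:
PV₀ = 500 × [1 − (1+r)^−132] / r × (1+r)^−83 = $22,874.70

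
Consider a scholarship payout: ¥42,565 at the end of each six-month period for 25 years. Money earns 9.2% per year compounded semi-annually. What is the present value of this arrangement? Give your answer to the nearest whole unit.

This is an ordinary annuity: 50 payments of ¥42,565 at the end of each six-month period.
Periodic rate r = 0.092/2 per half-year; n is counted in half-years.
PV = PMT × [(1 − (1+r)^−n)/r] = 42,565 × [1 − (1+r)^−50] / r = ¥827,667

¥827,667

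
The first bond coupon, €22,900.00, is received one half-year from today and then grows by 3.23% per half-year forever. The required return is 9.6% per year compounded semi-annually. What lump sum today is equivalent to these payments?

€1,458,598.73

Periodic rate r = 0.096/2 per half-year.
Growing perpetuity (Gordon): PV = PMT₁ / (r − g) = 22,900 / (r − 0.0323) = €1,458,598.73.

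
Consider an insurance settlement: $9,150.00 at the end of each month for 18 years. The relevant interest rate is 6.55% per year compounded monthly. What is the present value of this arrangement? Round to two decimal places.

This is an ordinary annuity: 216 payments of $9,150.00 at the end of each month.
Periodic rate r = 0.0655/12 per month; n is counted in months.
PV = PMT × [(1 − (1+r)^−n)/r] = 9,150 × [1 − (1+r)^−216] / r = $1,159,062.41

$1,159,062.41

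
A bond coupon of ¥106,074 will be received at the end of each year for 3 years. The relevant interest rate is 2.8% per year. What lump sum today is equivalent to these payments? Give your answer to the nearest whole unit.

¥301,200

This is an ordinary annuity: 3 payments of ¥106,074 at the end of each year.
Periodic rate r = 0.028 per year.
PV = PMT × [(1 − (1+r)^−n)/r] = 106,074 × [1 − (1+r)^−3] / r = ¥301,200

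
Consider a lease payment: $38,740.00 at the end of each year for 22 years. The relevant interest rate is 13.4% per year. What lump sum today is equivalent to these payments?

This is an ordinary annuity: 22 payments of $38,740.00 at the end of each year.
Periodic rate r = 0.134 per year.
PV = PMT × [(1 − (1+r)^−n)/r] = 38,740 × [1 − (1+r)^−22] / r = $270,925.58

$270,925.58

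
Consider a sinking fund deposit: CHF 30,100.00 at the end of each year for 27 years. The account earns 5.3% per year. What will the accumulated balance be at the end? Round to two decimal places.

CHF 1,722,187.08

This is an ordinary annuity: 27 deposits of CHF 30,100.00 at the end of each year.
Periodic rate r = 0.053 per year.
FV = PMT × [((1+r)^n − 1)/r] = 30,100 × [(1+r)^27 − 1] / r = CHF 1,722,187.08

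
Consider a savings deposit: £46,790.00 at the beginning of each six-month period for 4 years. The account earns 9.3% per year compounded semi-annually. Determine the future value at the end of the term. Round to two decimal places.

This is an annuity due: 8 deposits of £46,790.00 at the beginning of each six-month period.
Periodic rate r = 0.093/2 per half-year; n is counted in half-years.
FV = PMT × [((1+r)^n − 1)/r] × (1+r) = 46,790 × [(1+r)^8 − 1] / r × (1+r) = £461,766.08

£461,766.08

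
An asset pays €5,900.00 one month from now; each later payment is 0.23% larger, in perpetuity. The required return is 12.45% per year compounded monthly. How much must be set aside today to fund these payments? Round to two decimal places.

€730,650.15

Periodic rate r = 0.1245/12 per month.
Growing perpetuity (Gordon): PV = PMT₁ / (r − g) = 5,900 / (r − 0.0023) = €730,650.15.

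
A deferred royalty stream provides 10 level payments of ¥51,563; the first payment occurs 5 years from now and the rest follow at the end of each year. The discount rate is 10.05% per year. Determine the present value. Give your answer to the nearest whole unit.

Ordinary annuity of 10 payments, first payment at period 5.
Periodic rate r = 0.1005 per year.
The ordinary-annuity PV formula values the stream one period before the first payment (period 4); discount that back 4 periods:
PV₀ = 51,563 × [1 − (1+r)^−10] / r × (1+r)^−4 = ¥215,545

¥215,545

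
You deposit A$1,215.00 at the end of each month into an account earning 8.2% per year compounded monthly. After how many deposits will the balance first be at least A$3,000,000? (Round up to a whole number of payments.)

424 payments

Periodic rate r = 0.082/12 per month; n is counted in months.
Ordinary annuity FV: 3,000,000 = 1,215 × [((1+r)^n − 1)/r].
(1+r)^n = 1 + 3,000,000 × r / 1,215, so n = ln(1 + 3,000,000·r/1,215) / ln(1+r) = 423.38.
Round up to a whole number of payments: n = 424.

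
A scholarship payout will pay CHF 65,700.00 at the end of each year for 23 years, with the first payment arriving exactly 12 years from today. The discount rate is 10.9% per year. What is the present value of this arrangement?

CHF 175,264.67

Ordinary annuity of 23 payments, first payment at period 12.
Periodic rate r = 0.109 per year.
The ordinary-annuity PV formula values the stream one period before the first payment (period 11); discount that back 11 periods:
PV₀ = 65,700 × [1 − (1+r)^−23] / r × (1+r)^−11 = CHF 175,264.67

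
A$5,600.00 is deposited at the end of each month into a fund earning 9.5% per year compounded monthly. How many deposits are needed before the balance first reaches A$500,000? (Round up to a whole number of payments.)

68 payments

Periodic rate r = 0.095/12 per month; n is counted in months.
Ordinary annuity FV: 500,000 = 5,600 × [((1+r)^n − 1)/r].
(1+r)^n = 1 + 500,000 × r / 5,600, so n = ln(1 + 500,000·r/5,600) / ln(1+r) = 67.80.
Round up to a whole number of payments: n = 68.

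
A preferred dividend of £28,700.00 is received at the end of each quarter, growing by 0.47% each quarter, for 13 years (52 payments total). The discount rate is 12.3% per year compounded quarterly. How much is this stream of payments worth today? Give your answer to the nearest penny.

Periodic rate r = 0.123/4 per quarter; n is counted in quarters.
Growing ordinary annuity: PV = PMT₁ × [1 − ((1+g)/(1+r))^n] / (r − g) = 28,700 × [1 − ((1+0.0047)/(1+r))^52] / (r − 0.0047) = £810,660.28.

£810,660.28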